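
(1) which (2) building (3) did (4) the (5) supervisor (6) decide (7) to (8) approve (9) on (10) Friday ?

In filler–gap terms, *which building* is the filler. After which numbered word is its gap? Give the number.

8

Pre-movement form: The supervisor did decide to approve which building on Friday.
The filler 'which building' is interpreted as the direct object of 'approve'. Wh-movement fronts it, leaving a gap right after 'approve':
Which building did the supervisor decide to approve ___ on Friday?
'approve' is word 8.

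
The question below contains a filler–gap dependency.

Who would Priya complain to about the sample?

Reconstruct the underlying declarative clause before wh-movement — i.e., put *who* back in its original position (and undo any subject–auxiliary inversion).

Priya would complain to who about the sample.

'who' is the object of the preposition 'to'. Wh-movement fronts it, leaving a gap right after 'to':
Who would Priya complain to ___ about the sample?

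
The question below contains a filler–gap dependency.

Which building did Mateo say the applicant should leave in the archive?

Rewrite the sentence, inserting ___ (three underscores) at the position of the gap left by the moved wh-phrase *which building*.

Which building did Mateo say the applicant should leave ___ in the archive?

In situ: Mateo did say the applicant should leave which building in the archive.
'which building' functions as the direct object of 'leave'. The gap is right after 'leave'.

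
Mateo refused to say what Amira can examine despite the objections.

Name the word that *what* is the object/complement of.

Pre-movement form: Amira can examine what despite the objections.
The filler 'what' is interpreted as the direct object of 'examine'. Wh-movement fronts it, leaving a gap right after 'examine':
Mateo refused to say what Amira can examine ___ despite the objections.

examine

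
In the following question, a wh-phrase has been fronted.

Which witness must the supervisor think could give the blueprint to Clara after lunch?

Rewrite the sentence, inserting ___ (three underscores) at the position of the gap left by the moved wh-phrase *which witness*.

In situ: The supervisor must think which witness could give the blueprint to Clara after lunch.
'which witness' functions as the subject of the clause embedded under 'think'. The gap is right after 'think'.

Which witness must the supervisor think ___ could give the blueprint to Clara after lunch?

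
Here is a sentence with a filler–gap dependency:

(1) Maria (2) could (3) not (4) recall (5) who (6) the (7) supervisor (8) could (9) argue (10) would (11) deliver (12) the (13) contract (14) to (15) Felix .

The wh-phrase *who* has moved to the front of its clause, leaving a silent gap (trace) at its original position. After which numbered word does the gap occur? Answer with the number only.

9

Before movement: The supervisor could argue who would deliver the contract to Felix.
'who' is the subject of the clause embedded under 'argue'. It moves to the left edge, and the trace sits right after 'argue':
Maria could not recall who the supervisor could argue ___ would deliver the contract to Felix.
'argue' is word 9.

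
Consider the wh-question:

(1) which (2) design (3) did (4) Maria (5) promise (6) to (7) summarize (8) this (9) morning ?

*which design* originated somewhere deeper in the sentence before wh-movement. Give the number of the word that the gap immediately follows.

Before movement: Maria did promise to summarize which design this morning.
'which design' functions as the direct object of 'summarize'. It moves to the left edge, and the trace sits right after 'summarize':
Which design did Maria promise to summarize ___ this morning?
'summarize' is word 7.

7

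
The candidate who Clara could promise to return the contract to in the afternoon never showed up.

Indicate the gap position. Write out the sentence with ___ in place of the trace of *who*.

'who' functions as the object of the preposition 'to' (recipient of 'return'). The gap is right after 'to'.

The candidate who Clara could promise to return the contract to ___ in the afternoon never showed up.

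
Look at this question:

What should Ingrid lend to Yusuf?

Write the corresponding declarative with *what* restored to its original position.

Ingrid should lend what to Yusuf.

The filler 'what' is interpreted as the direct object of 'lend'. Wh-movement fronts it, leaving a gap right after 'lend':
What should Ingrid lend ___ to Yusuf?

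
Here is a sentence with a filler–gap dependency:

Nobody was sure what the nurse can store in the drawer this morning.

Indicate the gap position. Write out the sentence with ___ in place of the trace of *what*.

Before movement: The nurse can store what in the drawer this morning.
The filler 'what' is interpreted as the direct object of 'store'. The gap is right after 'store'.

Nobody was sure what the nurse can store ___ in the drawer this morning.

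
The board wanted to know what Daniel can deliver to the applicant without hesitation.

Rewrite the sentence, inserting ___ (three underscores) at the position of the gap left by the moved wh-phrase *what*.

Before movement: Daniel can deliver what to the applicant without hesitation.
The filler 'what' is interpreted as the direct object of 'deliver'. The gap is right after 'deliver'.

The board wanted to know what Daniel can deliver ___ to the applicant without hesitation.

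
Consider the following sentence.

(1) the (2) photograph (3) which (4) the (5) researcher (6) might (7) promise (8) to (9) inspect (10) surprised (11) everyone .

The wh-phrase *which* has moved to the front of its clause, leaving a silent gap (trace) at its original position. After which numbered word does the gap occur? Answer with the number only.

9

'which' functions as the direct object of 'inspect'. It moves to the left edge, and the trace sits right after 'inspect':
The photograph which the researcher might promise to inspect ___ surprised everyone.
'inspect' is word 9.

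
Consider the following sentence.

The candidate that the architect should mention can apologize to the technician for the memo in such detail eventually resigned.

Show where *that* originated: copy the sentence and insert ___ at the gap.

The candidate that the architect should mention ___ can apologize to the technician for the memo in such detail eventually resigned.

'that' functions as the subject of the clause embedded under 'mention'. The gap is right after 'mention'.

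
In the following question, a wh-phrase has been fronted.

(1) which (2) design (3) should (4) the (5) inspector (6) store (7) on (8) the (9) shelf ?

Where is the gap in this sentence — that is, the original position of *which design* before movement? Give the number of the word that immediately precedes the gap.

6

Underlying clause: The inspector should store which design on the shelf.
'which design' is the direct object of 'store'. Wh-movement fronts it, leaving a gap right after 'store':
Which design should the inspector store ___ on the shelf?
'store' is word 6.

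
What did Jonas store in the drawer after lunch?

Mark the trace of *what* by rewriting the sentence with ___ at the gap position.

Underlying clause: Jonas did store what in the drawer after lunch.
The filler 'what' is interpreted as the direct object of 'store'. The gap is right after 'store'.

What did Jonas store ___ in the drawer after lunch?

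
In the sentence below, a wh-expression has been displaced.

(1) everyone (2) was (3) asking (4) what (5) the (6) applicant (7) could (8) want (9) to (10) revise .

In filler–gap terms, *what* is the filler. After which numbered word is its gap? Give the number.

10

Underlying clause: The applicant could want to revise what.
'what' functions as the direct object of 'revise'. Fronting leaves a gap immediately after 'revise':
Everyone was asking what the applicant could want to revise ___.
'revise' is word 10.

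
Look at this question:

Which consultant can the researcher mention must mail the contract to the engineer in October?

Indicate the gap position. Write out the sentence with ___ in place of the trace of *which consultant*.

Before movement: The researcher can mention which consultant must mail the contract to the engineer in October.
'which consultant' is the subject of the clause embedded under 'mention'. The gap is right after 'mention'.

Which consultant can the researcher mention ___ must mail the contract to the engineer in October?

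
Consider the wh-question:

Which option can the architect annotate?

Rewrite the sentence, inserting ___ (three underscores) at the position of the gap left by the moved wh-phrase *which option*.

Which option can the architect annotate ___?

In situ: The architect can annotate which option.
'which option' functions as the direct object of 'annotate'. The gap is right after 'annotate'.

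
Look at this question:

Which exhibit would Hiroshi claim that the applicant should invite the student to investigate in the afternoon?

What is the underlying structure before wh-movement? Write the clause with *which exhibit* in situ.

The filler 'which exhibit' is interpreted as the direct object of 'investigate'. It moves to the left edge, and the trace sits right after 'investigate':
Which exhibit would Hiroshi claim that the applicant should invite the student to investigate ___ in the afternoon?

Hiroshi would claim that the applicant should invite the student to investigate which exhibit in the afternoon.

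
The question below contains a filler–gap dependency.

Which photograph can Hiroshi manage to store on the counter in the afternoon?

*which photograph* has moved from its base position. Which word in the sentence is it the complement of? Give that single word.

Pre-movement form: Hiroshi can manage to store which photograph on the counter in the afternoon.
The filler 'which photograph' is interpreted as the direct object of 'store'. It moves to the left edge, and the trace sits right after 'store':
Which photograph can Hiroshi manage to store ___ on the counter in the afternoon?

store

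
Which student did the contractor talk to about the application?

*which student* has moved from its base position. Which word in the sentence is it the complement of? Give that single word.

to

In situ: The contractor did talk to which student about the application.
The filler 'which student' is interpreted as the object of the preposition 'to'. Wh-movement fronts it, leaving a gap right after 'to':
Which student did the contractor talk to ___ about the application?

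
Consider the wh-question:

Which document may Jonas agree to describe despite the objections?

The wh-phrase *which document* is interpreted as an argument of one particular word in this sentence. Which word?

describe

In situ: Jonas may agree to describe which document despite the objections.
'which document' is the direct object of 'describe'. Wh-movement fronts it, leaving a gap right after 'describe':
Which document may Jonas agree to describe ___ despite the objections?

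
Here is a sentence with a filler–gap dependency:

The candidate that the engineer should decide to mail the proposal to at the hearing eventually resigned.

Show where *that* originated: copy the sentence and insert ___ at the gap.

The candidate that the engineer should decide to mail the proposal to ___ at the hearing eventually resigned.

'that' is the object of the preposition 'to' (recipient of 'mail'). The gap is right after 'to'.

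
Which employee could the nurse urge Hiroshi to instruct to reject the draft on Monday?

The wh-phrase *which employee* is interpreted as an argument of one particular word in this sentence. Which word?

instruct

Before movement: The nurse could urge Hiroshi to instruct which employee to reject the draft on Monday.
The filler 'which employee' is interpreted as the direct object of 'instruct'. Wh-movement fronts it, leaving a gap right after 'instruct':
Which employee could the nurse urge Hiroshi to instruct ___ to reject the draft on Monday?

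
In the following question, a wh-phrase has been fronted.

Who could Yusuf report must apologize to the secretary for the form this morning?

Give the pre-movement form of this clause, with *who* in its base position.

The filler 'who' is interpreted as the subject of the clause embedded under 'report'. Wh-movement fronts it, leaving a gap right after 'report':
Who could Yusuf report ___ must apologize to the secretary for the form this morning?

Yusuf could report who must apologize to the secretary for the form this morning.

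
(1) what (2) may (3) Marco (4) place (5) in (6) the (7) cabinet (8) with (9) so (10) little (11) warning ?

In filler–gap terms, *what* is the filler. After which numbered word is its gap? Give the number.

Before movement: Marco may place what in the cabinet with so little warning.
'what' is the direct object of 'place'. It moves to the left edge, and the trace sits right after 'place':
What may Marco place ___ in the cabinet with so little warning?
'place' is word 4.

4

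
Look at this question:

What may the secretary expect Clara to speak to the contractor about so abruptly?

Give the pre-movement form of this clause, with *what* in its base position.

The filler 'what' is interpreted as the object of the preposition 'about'. Fronting leaves a gap immediately after 'about':
What may the secretary expect Clara to speak to the contractor about ___ so abruptly?

The secretary may expect Clara to speak to the contractor about what so abruptly.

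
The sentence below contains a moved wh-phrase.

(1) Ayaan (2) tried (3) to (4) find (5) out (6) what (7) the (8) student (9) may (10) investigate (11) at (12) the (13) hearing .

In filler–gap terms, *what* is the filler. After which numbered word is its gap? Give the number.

10

Before movement: The student may investigate what at the hearing.
The filler 'what' is interpreted as the direct object of 'investigate'. Wh-movement fronts it, leaving a gap right after 'investigate':
Ayaan tried to find out what the student may investigate ___ at the hearing.
'investigate' is word 10.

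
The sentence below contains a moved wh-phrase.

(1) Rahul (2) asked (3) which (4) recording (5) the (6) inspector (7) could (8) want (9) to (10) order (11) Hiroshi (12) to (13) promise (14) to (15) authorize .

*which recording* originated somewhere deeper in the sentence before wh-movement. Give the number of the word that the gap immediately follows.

Pre-movement form: The inspector could want to order Hiroshi to promise to authorize which recording.
'which recording' is the direct object of 'authorize'. Wh-movement fronts it, leaving a gap right after 'authorize':
Rahul asked which recording the inspector could want to order Hiroshi to promise to authorize ___.
'authorize' is word 15.

15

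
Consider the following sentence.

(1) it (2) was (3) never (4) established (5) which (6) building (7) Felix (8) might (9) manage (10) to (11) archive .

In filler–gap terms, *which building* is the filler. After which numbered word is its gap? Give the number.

Underlying clause: Felix might manage to archive which building.
'which building' is the direct object of 'archive'. Fronting leaves a gap immediately after 'archive':
It was never established which building Felix might manage to archive ___.
'archive' is word 11.

11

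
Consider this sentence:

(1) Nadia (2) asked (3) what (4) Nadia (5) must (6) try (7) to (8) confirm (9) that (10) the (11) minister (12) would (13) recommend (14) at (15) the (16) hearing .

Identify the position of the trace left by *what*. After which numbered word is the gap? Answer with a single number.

Before movement: Nadia must try to confirm that the minister would recommend what at the hearing.
'what' functions as the direct object of 'recommend'. Fronting leaves a gap immediately after 'recommend':
Nadia asked what Nadia must try to confirm that the minister would recommend ___ at the hearing.
'recommend' is word 13.

13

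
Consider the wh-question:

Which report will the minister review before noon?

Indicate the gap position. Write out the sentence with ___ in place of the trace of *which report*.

Which report will the minister review ___ before noon?

Underlying clause: The minister will review which report before noon.
The filler 'which report' is interpreted as the direct object of 'review'. The gap is right after 'review'.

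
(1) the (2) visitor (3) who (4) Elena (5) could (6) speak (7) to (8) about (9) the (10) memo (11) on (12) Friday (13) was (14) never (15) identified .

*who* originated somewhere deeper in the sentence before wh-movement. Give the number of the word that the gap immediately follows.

The filler 'who' is interpreted as the object of the preposition 'to'. Wh-movement fronts it, leaving a gap right after 'to':
The visitor who Elena could speak to ___ about the memo on Friday was never identified.
'to' is word 7.

7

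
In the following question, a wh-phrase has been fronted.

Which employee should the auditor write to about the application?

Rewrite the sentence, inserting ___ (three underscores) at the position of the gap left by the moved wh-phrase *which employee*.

Pre-movement form: The auditor should write to which employee about the application.
'which employee' functions as the object of the preposition 'to'. The gap is right after 'to'.

Which employee should the auditor write to ___ about the application?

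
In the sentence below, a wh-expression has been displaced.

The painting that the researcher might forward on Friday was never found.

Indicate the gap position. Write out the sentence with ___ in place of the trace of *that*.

The painting that the researcher might forward ___ on Friday was never found.

The filler 'that' is interpreted as the direct object of 'forward'. The gap is right after 'forward'.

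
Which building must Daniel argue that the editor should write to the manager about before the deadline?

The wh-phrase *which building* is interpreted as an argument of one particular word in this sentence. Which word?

about

In situ: Daniel must argue that the editor should write to the manager about which building before the deadline.
'which building' is the object of the preposition 'about'. Wh-movement fronts it, leaving a gap right after 'about':
Which building must Daniel argue that the editor should write to the manager about ___ before the deadline?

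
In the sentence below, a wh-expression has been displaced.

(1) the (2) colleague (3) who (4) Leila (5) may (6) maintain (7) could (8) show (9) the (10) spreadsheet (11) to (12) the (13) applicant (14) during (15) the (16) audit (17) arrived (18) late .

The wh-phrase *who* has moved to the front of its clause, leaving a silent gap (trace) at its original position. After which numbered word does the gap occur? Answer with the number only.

'who' is the subject of the clause embedded under 'maintain'. Fronting leaves a gap immediately after 'maintain':
The colleague who Leila may maintain ___ could show the spreadsheet to the applicant during the audit arrived late.
'maintain' is word 6.

6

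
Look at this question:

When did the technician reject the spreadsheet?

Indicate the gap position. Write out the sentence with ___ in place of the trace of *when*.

Before movement: The technician did reject the spreadsheet when.
'when' is the temporal adjunct. The gap is right after 'spreadsheet'.

When did the technician reject the spreadsheet ___?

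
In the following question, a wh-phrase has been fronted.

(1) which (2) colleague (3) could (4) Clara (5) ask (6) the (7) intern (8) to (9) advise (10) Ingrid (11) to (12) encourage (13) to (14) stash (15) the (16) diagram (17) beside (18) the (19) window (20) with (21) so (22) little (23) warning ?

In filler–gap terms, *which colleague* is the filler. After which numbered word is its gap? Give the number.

Pre-movement form: Clara could ask the intern to advise Ingrid to encourage which colleague to stash the diagram beside the window with so little warning.
'which colleague' is the direct object of 'encourage'. It moves to the left edge, and the trace sits right after 'encourage':
Which colleague could Clara ask the intern to advise Ingrid to encourage ___ to stash the diagram beside the window with so little warning?
'encourage' is word 12.

12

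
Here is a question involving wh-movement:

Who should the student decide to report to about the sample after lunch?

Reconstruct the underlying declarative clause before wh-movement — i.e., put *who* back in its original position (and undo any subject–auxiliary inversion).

The student should decide to report to who about the sample after lunch.

'who' is the object of the preposition 'to'. It moves to the left edge, and the trace sits right after 'to':
Who should the student decide to report to ___ about the sample after lunch?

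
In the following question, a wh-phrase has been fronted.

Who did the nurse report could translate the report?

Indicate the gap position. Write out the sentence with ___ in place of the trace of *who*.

Before movement: The nurse did report who could translate the report.
The filler 'who' is interpreted as the subject of the clause embedded under 'report'. The gap is right after 'report'.

Who did the nurse report ___ could translate the report?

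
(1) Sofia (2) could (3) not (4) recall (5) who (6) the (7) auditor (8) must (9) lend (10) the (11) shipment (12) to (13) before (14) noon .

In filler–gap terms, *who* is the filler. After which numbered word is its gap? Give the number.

12

In situ: The auditor must lend the shipment to who before noon.
The filler 'who' is interpreted as the object of the preposition 'to' (recipient of 'lend'). Wh-movement fronts it, leaving a gap right after 'to':
Sofia could not recall who the auditor must lend the shipment to ___ before noon.
'to' is word 12.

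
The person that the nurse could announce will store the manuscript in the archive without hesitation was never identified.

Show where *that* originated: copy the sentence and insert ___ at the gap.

The person that the nurse could announce ___ will store the manuscript in the archive without hesitation was never identified.

'that' is the subject of the clause embedded under 'announce'. The gap is right after 'announce'.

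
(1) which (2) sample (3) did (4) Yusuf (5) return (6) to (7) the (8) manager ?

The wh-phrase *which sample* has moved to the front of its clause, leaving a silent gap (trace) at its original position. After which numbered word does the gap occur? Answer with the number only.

5

Before movement: Yusuf did return which sample to the manager.
'which sample' functions as the direct object of 'return'. Fronting leaves a gap immediately after 'return':
Which sample did Yusuf return ___ to the manager?
'return' is word 5.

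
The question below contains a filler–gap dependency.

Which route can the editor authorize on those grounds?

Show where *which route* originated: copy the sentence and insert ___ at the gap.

Which route can the editor authorize ___ on those grounds?

Pre-movement form: The editor can authorize which route on those grounds.
The filler 'which route' is interpreted as the direct object of 'authorize'. The gap is right after 'authorize'.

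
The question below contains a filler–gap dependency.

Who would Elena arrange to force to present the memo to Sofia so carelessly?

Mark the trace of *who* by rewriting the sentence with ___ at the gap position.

Who would Elena arrange to force ___ to present the memo to Sofia so carelessly?

In situ: Elena would arrange to force who to present the memo to Sofia so carelessly.
'who' functions as the direct object of 'force'. The gap is right after 'force'.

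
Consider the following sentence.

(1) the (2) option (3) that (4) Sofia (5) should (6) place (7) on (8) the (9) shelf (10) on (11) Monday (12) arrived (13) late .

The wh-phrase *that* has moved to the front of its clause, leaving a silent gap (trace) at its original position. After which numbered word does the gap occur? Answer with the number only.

6

'that' functions as the direct object of 'place'. It moves to the left edge, and the trace sits right after 'place':
The option that Sofia should place ___ on the shelf on Monday arrived late.
'place' is word 6.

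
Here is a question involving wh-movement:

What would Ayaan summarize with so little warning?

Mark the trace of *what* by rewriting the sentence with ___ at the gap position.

Before movement: Ayaan would summarize what with so little warning.
'what' functions as the direct object of 'summarize'. The gap is right after 'summarize'.

What would Ayaan summarize ___ with so little warning?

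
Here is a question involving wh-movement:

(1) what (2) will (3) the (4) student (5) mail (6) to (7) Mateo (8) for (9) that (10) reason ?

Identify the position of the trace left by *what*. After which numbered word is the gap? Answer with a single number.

5

Before movement: The student will mail what to Mateo for that reason.
'what' functions as the direct object of 'mail'. It moves to the left edge, and the trace sits right after 'mail':
What will the student mail ___ to Mateo for that reason?
'mail' is word 5.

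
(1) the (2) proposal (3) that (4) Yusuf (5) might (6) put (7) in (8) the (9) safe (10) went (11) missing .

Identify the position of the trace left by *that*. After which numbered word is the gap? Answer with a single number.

'that' functions as the direct object of 'put'. Fronting leaves a gap immediately after 'put':
The proposal that Yusuf might put ___ in the safe went missing.
'put' is word 6.

6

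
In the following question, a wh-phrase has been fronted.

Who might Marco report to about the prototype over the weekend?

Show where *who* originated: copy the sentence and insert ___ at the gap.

Who might Marco report to ___ about the prototype over the weekend?

Before movement: Marco might report to who about the prototype over the weekend.
'who' is the object of the preposition 'to'. The gap is right after 'to'.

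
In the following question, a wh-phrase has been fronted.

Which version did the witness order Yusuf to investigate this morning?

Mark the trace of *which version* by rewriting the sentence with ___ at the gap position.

Which version did the witness order Yusuf to investigate ___ this morning?

Before movement: The witness did order Yusuf to investigate which version this morning.
'which version' functions as the direct object of 'investigate'. The gap is right after 'investigate'.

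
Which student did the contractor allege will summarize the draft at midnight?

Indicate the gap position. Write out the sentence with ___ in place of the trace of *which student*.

Pre-movement form: The contractor did allege which student will summarize the draft at midnight.
The filler 'which student' is interpreted as the subject of the clause embedded under 'allege'. The gap is right after 'allege'.

Which student did the contractor allege ___ will summarize the draft at midnight?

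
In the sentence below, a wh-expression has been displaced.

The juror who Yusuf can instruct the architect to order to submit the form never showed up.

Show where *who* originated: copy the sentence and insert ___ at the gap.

The filler 'who' is interpreted as the direct object of 'order'. The gap is right after 'order'.

The juror who Yusuf can instruct the architect to order ___ to submit the form never showed up.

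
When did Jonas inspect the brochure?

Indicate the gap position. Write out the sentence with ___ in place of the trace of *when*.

Pre-movement form: Jonas did inspect the brochure when.
'when' functions as the temporal adjunct. The gap is right after 'brochure'.

When did Jonas inspect the brochure ___?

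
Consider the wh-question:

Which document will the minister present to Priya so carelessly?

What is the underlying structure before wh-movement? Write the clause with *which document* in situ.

'which document' is the direct object of 'present'. Wh-movement fronts it, leaving a gap right after 'present':
Which document will the minister present ___ to Priya so carelessly?

The minister will present which document to Priya so carelessly.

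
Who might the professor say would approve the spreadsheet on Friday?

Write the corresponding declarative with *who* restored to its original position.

The professor might say who would approve the spreadsheet on Friday.

'who' functions as the subject of the clause embedded under 'say'. Wh-movement fronts it, leaving a gap right after 'say':
Who might the professor say ___ would approve the spreadsheet on Friday?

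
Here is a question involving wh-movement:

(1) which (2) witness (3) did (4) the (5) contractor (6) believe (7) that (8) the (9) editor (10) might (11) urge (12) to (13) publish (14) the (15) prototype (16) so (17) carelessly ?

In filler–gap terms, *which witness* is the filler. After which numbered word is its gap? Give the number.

Pre-movement form: The contractor did believe that the editor might urge which witness to publish the prototype so carelessly.
'which witness' is the direct object of 'urge'. It moves to the left edge, and the trace sits right after 'urge':
Which witness did the contractor believe that the editor might urge ___ to publish the prototype so carelessly?
'urge' is word 11.

11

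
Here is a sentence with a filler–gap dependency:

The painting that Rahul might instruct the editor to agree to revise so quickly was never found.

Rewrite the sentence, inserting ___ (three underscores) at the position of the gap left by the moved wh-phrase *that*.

The painting that Rahul might instruct the editor to agree to revise ___ so quickly was never found.

'that' is the direct object of 'revise'. The gap is right after 'revise'.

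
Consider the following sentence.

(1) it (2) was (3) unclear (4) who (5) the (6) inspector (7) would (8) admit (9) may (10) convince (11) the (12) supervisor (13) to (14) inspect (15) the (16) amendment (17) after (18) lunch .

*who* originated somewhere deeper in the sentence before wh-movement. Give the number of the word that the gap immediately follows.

8

Pre-movement form: The inspector would admit who may convince the supervisor to inspect the amendment after lunch.
'who' is the subject of the clause embedded under 'admit'. It moves to the left edge, and the trace sits right after 'admit':
It was unclear who the inspector would admit ___ may convince the supervisor to inspect the amendment after lunch.
'admit' is word 8.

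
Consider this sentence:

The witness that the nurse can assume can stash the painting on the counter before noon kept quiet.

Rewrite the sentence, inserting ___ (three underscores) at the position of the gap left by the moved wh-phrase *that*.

The witness that the nurse can assume ___ can stash the painting on the counter before noon kept quiet.

'that' is the subject of the clause embedded under 'assume'. The gap is right after 'assume'.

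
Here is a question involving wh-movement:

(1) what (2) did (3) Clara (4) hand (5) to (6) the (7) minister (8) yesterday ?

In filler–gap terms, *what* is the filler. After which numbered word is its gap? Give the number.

In situ: Clara did hand what to the minister yesterday.
'what' functions as the direct object of 'hand'. Fronting leaves a gap immediately after 'hand':
What did Clara hand ___ to the minister yesterday?
'hand' is word 4.

4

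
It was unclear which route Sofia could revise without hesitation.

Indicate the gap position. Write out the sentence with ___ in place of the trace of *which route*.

It was unclear which route Sofia could revise ___ without hesitation.

Underlying clause: Sofia could revise which route without hesitation.
'which route' is the direct object of 'revise'. The gap is right after 'revise'.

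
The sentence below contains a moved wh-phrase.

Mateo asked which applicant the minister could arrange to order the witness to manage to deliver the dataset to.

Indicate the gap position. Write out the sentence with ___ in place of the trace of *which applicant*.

Before movement: The minister could arrange to order the witness to manage to deliver the dataset to which applicant.
'which applicant' functions as the object of the preposition 'to' (recipient of 'deliver'). The gap is right after 'to'.

Mateo asked which applicant the minister could arrange to order the witness to manage to deliver the dataset to ___.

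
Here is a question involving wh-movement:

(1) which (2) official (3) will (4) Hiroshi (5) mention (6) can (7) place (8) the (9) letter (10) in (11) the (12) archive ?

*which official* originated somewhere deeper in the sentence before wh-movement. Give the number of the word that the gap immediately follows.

In situ: Hiroshi will mention which official can place the letter in the archive.
'which official' functions as the subject of the clause embedded under 'mention'. Wh-movement fronts it, leaving a gap right after 'mention':
Which official will Hiroshi mention ___ can place the letter in the archive?
'mention' is word 5.

5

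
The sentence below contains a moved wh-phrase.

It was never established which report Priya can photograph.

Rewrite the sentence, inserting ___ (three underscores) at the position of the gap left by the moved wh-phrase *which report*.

Pre-movement form: Priya can photograph which report.
The filler 'which report' is interpreted as the direct object of 'photograph'. The gap is right after 'photograph'.

It was never established which report Priya can photograph ___.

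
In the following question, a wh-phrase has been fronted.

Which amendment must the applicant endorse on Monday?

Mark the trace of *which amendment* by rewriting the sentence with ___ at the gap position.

Which amendment must the applicant endorse ___ on Monday?

Underlying clause: The applicant must endorse which amendment on Monday.
'which amendment' is the direct object of 'endorse'. The gap is right after 'endorse'.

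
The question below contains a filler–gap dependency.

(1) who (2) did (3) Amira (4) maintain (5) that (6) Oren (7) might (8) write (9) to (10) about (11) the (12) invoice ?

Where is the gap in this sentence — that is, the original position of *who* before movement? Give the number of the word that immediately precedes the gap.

Underlying clause: Amira did maintain that Oren might write to who about the invoice.
'who' is the object of the preposition 'to'. Wh-movement fronts it, leaving a gap right after 'to':
Who did Amira maintain that Oren might write to ___ about the invoice?
'to' is word 9.

9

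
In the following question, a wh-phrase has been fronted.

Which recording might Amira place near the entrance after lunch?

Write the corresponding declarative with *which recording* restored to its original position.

'which recording' is the direct object of 'place'. Wh-movement fronts it, leaving a gap right after 'place':
Which recording might Amira place ___ near the entrance after lunch?

Amira might place which recording near the entrance after lunch.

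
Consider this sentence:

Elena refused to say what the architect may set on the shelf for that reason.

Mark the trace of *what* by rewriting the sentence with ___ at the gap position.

Pre-movement form: The architect may set what on the shelf for that reason.
The filler 'what' is interpreted as the direct object of 'set'. The gap is right after 'set'.

Elena refused to say what the architect may set ___ on the shelf for that reason.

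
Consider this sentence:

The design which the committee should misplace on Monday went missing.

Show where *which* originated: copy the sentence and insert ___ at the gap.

The design which the committee should misplace ___ on Monday went missing.

'which' is the direct object of 'misplace'. The gap is right after 'misplace'.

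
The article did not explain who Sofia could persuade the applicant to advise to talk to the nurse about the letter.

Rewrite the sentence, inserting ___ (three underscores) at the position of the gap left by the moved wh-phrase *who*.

The article did not explain who Sofia could persuade the applicant to advise ___ to talk to the nurse about the letter.

In situ: Sofia could persuade the applicant to advise who to talk to the nurse about the letter.
'who' functions as the direct object of 'advise'. The gap is right after 'advise'.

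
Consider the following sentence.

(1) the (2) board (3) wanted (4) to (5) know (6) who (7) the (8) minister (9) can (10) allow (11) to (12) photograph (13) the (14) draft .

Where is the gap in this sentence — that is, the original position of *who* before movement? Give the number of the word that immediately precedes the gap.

Pre-movement form: The minister can allow who to photograph the draft.
The filler 'who' is interpreted as the direct object of 'allow'. It moves to the left edge, and the trace sits right after 'allow':
The board wanted to know who the minister can allow ___ to photograph the draft.
'allow' is word 10.

10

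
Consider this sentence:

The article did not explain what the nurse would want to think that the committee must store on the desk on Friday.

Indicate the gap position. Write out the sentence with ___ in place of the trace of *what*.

The article did not explain what the nurse would want to think that the committee must store ___ on the desk on Friday.

Underlying clause: The nurse would want to think that the committee must store what on the desk on Friday.
The filler 'what' is interpreted as the direct object of 'store'. The gap is right after 'store'.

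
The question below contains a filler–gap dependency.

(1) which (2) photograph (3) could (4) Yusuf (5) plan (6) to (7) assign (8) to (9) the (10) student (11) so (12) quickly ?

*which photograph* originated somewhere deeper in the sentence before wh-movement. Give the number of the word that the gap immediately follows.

7

Pre-movement form: Yusuf could plan to assign which photograph to the student so quickly.
'which photograph' functions as the direct object of 'assign'. Wh-movement fronts it, leaving a gap right after 'assign':
Which photograph could Yusuf plan to assign ___ to the student so quickly?
'assign' is word 7.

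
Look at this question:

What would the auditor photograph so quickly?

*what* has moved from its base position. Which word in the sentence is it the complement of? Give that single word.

photograph

Underlying clause: The auditor would photograph what so quickly.
'what' functions as the direct object of 'photograph'. Fronting leaves a gap immediately after 'photograph':
What would the auditor photograph ___ so quickly?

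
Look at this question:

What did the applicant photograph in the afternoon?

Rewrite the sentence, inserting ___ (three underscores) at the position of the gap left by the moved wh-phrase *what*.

In situ: The applicant did photograph what in the afternoon.
The filler 'what' is interpreted as the direct object of 'photograph'. The gap is right after 'photograph'.

What did the applicant photograph ___ in the afternoon?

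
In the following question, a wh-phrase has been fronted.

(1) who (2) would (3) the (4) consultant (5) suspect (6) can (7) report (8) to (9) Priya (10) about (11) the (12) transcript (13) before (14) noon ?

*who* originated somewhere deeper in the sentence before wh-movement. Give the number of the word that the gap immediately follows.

5

Pre-movement form: The consultant would suspect who can report to Priya about the transcript before noon.
'who' functions as the subject of the clause embedded under 'suspect'. Fronting leaves a gap immediately after 'suspect':
Who would the consultant suspect ___ can report to Priya about the transcript before noon?
'suspect' is word 5.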